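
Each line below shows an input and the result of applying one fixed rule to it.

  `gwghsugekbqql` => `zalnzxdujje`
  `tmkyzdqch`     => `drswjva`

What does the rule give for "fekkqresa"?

Rule — shift every letter 7 places backward in the alphabet (wrapping around), then delete the first 2 characters.
"fekkqresa" → "yxddjkxlt" → "ddjkxlt".

ddjkxlt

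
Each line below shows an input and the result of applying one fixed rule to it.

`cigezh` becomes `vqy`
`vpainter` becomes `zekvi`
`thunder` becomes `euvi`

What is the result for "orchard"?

yriu

The pattern: shift every letter 9 places backward in the alphabet (wrapping around), then delete the first 3 characters.
Applying both steps to "orchard": "fityriu", then "yriu".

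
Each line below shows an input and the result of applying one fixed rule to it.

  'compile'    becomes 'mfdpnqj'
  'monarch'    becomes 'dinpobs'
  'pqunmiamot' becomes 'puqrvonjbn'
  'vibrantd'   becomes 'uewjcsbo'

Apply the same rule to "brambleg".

Rule — move the last 2 characters to the front (rotate right by 2), then shift every letter 1 place forward in the alphabet (wrapping around).
"brambleg" → "egbrambl" → "fhcsbncm".

fhcsbncm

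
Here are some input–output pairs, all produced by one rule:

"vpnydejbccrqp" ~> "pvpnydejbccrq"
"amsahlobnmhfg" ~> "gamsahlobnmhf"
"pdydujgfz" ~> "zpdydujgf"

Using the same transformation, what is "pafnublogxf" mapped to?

Each output is the input with this applied: move the last character to the front.
So "pafnublogxf" becomes "fpafnublogx".

fpafnublogx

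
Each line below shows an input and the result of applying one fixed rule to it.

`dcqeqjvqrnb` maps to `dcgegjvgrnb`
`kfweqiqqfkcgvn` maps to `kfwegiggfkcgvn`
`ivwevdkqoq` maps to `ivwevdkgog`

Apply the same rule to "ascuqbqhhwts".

ascugbghhwts

In each case the input is transformed by: replace every "q" with "g".
"ascuqbqhhwts" → "ascugbghhwts".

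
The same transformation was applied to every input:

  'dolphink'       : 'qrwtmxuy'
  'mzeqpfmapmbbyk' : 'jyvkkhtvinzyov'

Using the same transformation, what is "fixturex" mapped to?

dangorgc

Looking at the pairs, the operation is to shift every letter 9 places forward in the alphabet (wrapping around), then swap the front and back halves of the string.
For "fixturex", step one produces "orgcdang"; step two turns that into "dangorgc".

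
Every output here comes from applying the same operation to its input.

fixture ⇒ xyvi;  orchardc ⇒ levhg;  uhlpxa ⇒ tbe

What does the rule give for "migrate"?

The pattern: delete the first 3 characters, then shift every letter 4 places forward in the alphabet (wrapping around).
For "migrate", step one produces "rate"; step two turns that into "vexi".
(Check on "orchardc": → "hardc" → "levhg" ✓)

vexi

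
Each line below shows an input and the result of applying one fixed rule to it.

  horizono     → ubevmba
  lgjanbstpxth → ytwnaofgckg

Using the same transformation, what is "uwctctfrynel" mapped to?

The transformation: delete the last character, then shift every letter 13 places forward in the alphabet (wrapping around) — i.e. ROT13.
Starting from "uwctctfrynel": after the first operation, "uwctctfryne"; after the second, "hjpgpgselar".

hjpgpgselar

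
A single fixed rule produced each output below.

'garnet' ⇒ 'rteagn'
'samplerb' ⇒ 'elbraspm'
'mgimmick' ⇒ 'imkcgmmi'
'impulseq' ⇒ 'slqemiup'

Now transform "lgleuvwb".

The rule is to swap each adjacent pair of characters (1↔2, 3↔4, ...), then swap the front and back halves of the string.
On "lgleuvwb": the first step gives "glelvubw", and the second then gives "vubwglel".
(Check on "garnet": → "agnrte" → "rteagn" ✓)

vubwglel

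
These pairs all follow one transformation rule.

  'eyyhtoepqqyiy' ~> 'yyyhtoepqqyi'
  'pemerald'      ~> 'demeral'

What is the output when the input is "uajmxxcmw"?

wajmxxcm

In each case the input is transformed by: swap the first and last characters, then delete the last character.
Doing the same to "uajmxxcmw": "wajmxxcm".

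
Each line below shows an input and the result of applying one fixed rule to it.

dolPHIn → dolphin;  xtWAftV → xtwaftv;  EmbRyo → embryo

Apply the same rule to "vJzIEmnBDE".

vjziemnbde

Looking at the pairs, the operation is to convert every letter to lowercase.
"vJzIEmnBDE" → "vjziemnbde".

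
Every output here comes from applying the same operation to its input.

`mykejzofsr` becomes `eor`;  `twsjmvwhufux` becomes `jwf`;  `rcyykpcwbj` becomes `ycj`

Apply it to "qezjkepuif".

jpf

The rule is to delete the first 3 characters, then keep one character in every 3, starting at position 1 (positions 1st, 4th, 7th, ...).
Working it through for "qezjkepuif": intermediate "jkepuif", final "jpf".
(Check on "mykejzofsr": → "ejzofsr" → "eor" ✓)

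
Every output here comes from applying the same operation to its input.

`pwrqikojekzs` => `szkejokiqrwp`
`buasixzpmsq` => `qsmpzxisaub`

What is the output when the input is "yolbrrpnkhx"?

xhknprrbloy

The pattern: reverse the string.
So "yolbrrpnkhx" becomes "xhknprrbloy".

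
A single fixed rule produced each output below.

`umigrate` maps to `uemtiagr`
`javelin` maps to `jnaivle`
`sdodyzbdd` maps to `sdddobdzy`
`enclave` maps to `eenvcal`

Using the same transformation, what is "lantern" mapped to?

What's happening: take characters alternately from the front and the back (1st, last, 2nd, 2nd-last, ...).
Doing the same to "lantern": "lnarnet".

lnarnet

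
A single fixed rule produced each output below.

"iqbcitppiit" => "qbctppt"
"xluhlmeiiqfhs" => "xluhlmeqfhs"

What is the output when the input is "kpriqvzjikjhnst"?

Looking at the pairs, the operation is to remove every "i".
So "kpriqvzjikjhnst" becomes "kprqvzjkjhnst".

kprqvzjkjhnst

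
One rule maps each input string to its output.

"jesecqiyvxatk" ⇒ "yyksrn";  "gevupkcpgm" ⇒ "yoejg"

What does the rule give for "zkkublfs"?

Each output is the input with this applied: keep every other character starting from the second (positions 2nd, 4th, 6th, ...), then shift every letter 6 places backward in the alphabet (wrapping around).
"zkkublfs" → "kuls" → "eofm".

eofm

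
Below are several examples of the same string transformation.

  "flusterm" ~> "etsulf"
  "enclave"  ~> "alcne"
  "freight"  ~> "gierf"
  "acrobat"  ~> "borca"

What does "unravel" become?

Looking at the pairs, the operation is to delete the last 2 characters, then reverse the string.
"unravel" → "unrav" → "varnu".

varnu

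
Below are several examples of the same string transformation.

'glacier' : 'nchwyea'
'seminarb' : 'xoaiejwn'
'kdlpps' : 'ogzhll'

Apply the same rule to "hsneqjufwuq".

The transformation: shift every letter 4 places backward in the alphabet (wrapping around), then move the last character to the front.
On "hsneqjufwuq": the first step gives "dojamfqbsqm", and the second then gives "mdojamfqbsq".
(Check on "kdlpps": → "gzhllo" → "ogzhll" ✓)

mdojamfqbsq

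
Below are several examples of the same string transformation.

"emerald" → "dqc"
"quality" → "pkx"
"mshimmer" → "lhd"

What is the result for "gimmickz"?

flj

Looking at the pairs, the operation is to shift every letter 1 place backward in the alphabet (wrapping around), then keep one character in every 3, starting at position 1 (positions 1st, 4th, 7th, ...).
On "gimmickz": the first step gives "fhllhbjy", and the second then gives "flj".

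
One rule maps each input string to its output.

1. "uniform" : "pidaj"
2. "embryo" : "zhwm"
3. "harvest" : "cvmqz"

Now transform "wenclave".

In each case the input is transformed by: delete the last 2 characters, then shift every letter 5 places backward in the alphabet (wrapping around).
For "wenclave", step one produces "wencla"; step two turns that into "rzixgv".

rzixgv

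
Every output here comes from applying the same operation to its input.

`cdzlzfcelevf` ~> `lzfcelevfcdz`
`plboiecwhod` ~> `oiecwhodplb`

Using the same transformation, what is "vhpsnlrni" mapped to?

snlrnivhp

Rule — move the first 3 characters to the end (rotate left by 3).
Applying that to "vhpsnlrni" gives "snlrnivhp".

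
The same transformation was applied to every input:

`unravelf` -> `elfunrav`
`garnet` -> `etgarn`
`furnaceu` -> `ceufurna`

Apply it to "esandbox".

Rule — move the first character to the end, then swap the front and back halves of the string.
For "esandbox" the result is "boxesand".

boxesand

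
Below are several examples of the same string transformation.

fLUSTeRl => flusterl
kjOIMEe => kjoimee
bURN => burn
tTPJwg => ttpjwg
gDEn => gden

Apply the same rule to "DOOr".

door

The rule is to convert every letter to lowercase.
On "DOOr" that produces "door".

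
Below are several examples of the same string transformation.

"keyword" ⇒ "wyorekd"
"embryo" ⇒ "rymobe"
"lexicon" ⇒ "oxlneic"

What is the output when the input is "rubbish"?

suirbhb

The transformation: sort the characters into reverse alphabetical order, then swap each adjacent pair of characters (1↔2, 3↔4, ...).
On "rubbish" that produces "suirbhb".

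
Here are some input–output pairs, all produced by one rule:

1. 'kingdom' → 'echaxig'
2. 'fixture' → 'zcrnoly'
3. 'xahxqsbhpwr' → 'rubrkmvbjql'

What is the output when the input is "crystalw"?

Looking at the pairs, the operation is to shift every letter 6 places backward in the alphabet (wrapping around).
Doing the same to "crystalw": "wlsmnufq".

wlsmnufq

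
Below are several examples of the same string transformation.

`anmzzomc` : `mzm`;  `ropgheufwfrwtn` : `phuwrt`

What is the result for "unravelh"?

rvl

Looking at the pairs, the operation is to delete the first 2 characters, then keep every other character starting from the first (positions 1st, 3rd, 5th, ...).
"unravelh" → "ravelh" → "rvl".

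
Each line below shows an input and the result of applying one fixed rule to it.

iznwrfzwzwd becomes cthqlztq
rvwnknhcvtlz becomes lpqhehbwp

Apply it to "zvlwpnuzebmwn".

tpfqjhotyv

The rule is to delete the last 3 characters, then shift every letter 6 places backward in the alphabet (wrapping around).
Applying both steps to "zvlwpnuzebmwn": "zvlwpnuzeb", then "tpfqjhotyv".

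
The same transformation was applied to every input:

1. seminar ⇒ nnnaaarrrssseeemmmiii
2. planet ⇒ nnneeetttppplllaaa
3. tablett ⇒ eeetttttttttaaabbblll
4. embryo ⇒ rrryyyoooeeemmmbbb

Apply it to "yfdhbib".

bbbiiibbbyyyfffdddhhh

Each output is the input with this applied: move the last 3 characters to the front (rotate right by 3), then repeat every character 3 times.
For "yfdhbib", step one produces "bibyfdh"; step two turns that into "bbbiiibbbyyyfffdddhhh".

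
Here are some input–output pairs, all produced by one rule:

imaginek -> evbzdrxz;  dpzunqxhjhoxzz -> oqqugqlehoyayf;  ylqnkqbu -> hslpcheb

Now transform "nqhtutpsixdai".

Looking at the pairs, the operation is to move the last 3 characters to the front (rotate right by 3), then shift every letter 9 places backward in the alphabet (wrapping around).
"nqhtutpsixdai" → "dainqhtutpsix" → "urzehyklkgjzo".
(Check on "dpzunqxhjhoxzz": → "xzzdpzunqxhjho" → "oqqugqlehoyayf" ✓)

urzehyklkgjzo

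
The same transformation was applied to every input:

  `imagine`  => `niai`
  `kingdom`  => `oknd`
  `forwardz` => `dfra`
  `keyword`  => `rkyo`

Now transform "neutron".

Rule — move the last 2 characters to the front (rotate right by 2), then keep every other character starting from the first (positions 1st, 3rd, 5th, ...).
Applying both steps to "neutron": "onneutr", then "onur".
(Check on "imagine": → "neimagi" → "niai" ✓)

onur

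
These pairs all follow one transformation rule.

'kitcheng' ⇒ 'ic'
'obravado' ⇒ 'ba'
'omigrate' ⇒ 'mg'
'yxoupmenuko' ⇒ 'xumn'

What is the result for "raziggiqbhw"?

aigq

What's happening: delete the last 3 characters, then keep every other character starting from the second (positions 2nd, 4th, 6th, ...).
Working it through for "raziggiqbhw": intermediate "raziggiq", final "aigq".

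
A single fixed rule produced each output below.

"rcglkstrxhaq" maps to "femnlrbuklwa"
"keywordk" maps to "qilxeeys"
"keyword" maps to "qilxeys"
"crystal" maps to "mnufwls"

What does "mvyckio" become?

wecigps

Looking at the pairs, the operation is to shift every letter 6 places backward in the alphabet (wrapping around), then move the first 3 characters to the end (rotate left by 3).
Working it through for "mvyckio": intermediate "gpsweci", final "wecigps".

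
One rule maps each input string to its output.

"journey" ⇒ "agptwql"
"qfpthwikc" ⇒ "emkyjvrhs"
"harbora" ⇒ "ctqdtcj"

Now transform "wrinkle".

The rule is to shift every letter 2 places forward in the alphabet (wrapping around), then reverse the string.
Starting from "wrinkle": after the first operation, "ytkpmng"; after the second, "gnmpkty".

gnmpkty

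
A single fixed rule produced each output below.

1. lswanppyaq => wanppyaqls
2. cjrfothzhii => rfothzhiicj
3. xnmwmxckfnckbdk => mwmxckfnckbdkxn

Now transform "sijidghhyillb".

In each case the input is transformed by: move the first 2 characters to the end (rotate left by 2).
On "sijidghhyillb" that produces "jidghhyillbsi".

jidghhyillbsi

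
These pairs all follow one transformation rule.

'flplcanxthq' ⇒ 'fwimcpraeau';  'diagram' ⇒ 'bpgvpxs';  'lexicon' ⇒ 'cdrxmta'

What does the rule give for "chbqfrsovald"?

sapkdhgufqwr

Looking at the pairs, the operation is to shift every letter 11 places backward in the alphabet (wrapping around), then reverse the string.
Applying both steps to "chbqfrsovald": "rwqfughdkpas", then "sapkdhgufqwr".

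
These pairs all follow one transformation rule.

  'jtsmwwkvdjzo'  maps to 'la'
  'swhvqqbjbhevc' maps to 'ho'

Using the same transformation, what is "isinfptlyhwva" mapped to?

Each output is the input with this applied: shift every letter 12 places forward in the alphabet (wrapping around), then keep only the last 2 characters.
On "isinfptlyhwva": the first step gives "ueuzrbfxktihm", and the second then gives "hm".

hm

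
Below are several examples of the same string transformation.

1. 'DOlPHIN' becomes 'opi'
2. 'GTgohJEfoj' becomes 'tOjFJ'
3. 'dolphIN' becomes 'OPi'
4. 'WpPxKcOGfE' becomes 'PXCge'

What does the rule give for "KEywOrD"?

eWR

Looking at the pairs, the operation is to flip the case of every letter, then keep every other character starting from the second (positions 2nd, 4th, 6th, ...).
Working it through for "KEywOrD": intermediate "keYWoRd", final "eWR".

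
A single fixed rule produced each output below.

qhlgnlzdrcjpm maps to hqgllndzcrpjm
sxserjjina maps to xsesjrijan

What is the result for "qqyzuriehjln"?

qqzyrueijhnl

What's happening: swap each adjacent pair of characters (1↔2, 3↔4, ...).
Applying that to "qqyzuriehjln" gives "qqzyrueijhnl".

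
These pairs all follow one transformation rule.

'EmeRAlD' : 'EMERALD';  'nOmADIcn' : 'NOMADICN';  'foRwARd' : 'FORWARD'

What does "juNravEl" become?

JUNRAVEL

The transformation: convert every letter to uppercase.
Doing the same to "juNravEl": "JUNRAVEL".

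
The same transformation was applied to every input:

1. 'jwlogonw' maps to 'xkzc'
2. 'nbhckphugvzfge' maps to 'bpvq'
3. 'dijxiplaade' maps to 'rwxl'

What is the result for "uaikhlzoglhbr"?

Looking at the pairs, the operation is to shift every letter 12 places backward in the alphabet (wrapping around), then keep only the first 4 characters.
For "uaikhlzoglhbr", step one produces "iowyvzncuzvpf"; step two turns that into "iowy".

iowy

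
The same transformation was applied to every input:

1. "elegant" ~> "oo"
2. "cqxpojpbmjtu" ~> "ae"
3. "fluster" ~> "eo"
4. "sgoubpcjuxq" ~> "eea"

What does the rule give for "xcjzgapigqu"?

ae

Looking at the pairs, the operation is to shift every letter 10 places forward in the alphabet (wrapping around), then keep only the vowels.
Starting from "xcjzgapigqu": after the first operation, "hmtjqkzsqae"; after the second, "ae".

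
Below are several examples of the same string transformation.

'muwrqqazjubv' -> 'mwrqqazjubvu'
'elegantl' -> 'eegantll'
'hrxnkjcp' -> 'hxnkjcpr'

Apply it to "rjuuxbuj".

The transformation: move the first character to the end, then swap the first and last characters.
Working it through for "rjuuxbuj": intermediate "juuxbujr", final "ruuxbujj".

ruuxbujj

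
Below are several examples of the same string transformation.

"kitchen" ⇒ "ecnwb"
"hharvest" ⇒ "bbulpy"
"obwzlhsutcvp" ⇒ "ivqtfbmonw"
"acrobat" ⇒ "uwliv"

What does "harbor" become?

The pattern: delete the last 2 characters, then shift every letter 6 places backward in the alphabet (wrapping around).
"harbor" → "bulv".

bulv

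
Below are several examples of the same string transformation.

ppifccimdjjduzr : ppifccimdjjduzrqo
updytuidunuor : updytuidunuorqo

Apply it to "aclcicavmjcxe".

The transformation: append "qo".
Applying that to "aclcicavmjcxe" gives "aclcicavmjcxeqo".

aclcicavmjcxeqo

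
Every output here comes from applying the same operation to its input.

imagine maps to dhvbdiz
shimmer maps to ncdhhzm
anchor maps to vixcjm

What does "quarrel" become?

lpvmmzg

Looking at the pairs, the operation is to shift every letter 5 places backward in the alphabet (wrapping around).
Applying that to "quarrel" gives "lpvmmzg".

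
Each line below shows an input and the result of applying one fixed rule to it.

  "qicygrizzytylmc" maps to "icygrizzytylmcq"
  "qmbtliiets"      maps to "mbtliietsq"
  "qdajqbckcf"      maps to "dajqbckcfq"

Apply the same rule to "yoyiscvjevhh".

Looking at the pairs, the operation is to move the first character to the end.
On "yoyiscvjevhh" that produces "oyiscvjevhhy".

oyiscvjevhhy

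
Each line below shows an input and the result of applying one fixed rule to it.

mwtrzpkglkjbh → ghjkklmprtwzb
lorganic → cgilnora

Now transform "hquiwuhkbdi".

The rule is to sort the characters into alphabetical order, then move the first character to the end.
For "hquiwuhkbdi", step one produces "bdhhiikquuw"; step two turns that into "dhhiikquuwb".
(Check on "lorganic": → "acgilnor" → "cgilnora" ✓)

dhhiikquuwb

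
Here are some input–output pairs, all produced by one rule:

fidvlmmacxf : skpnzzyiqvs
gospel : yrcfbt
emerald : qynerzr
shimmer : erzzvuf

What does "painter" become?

ergavnc

The transformation: shift every letter 13 places forward in the alphabet (wrapping around) — i.e. ROT13, then reverse the string.
Doing the same to "painter": "ergavnc".
(Check on "fidvlmmacxf": → "svqiyzznpks" → "skpnzzyiqvs" ✓)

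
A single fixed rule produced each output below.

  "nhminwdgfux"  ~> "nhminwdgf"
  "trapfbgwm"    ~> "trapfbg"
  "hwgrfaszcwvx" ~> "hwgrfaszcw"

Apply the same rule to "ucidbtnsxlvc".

The pattern: delete the last 2 characters.
Doing the same to "ucidbtnsxlvc": "ucidbtnsxl".

ucidbtnsxl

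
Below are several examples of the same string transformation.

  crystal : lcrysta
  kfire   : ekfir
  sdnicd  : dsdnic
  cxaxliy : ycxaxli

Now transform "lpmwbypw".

Each output is the input with this applied: move the last character to the front.
Applying that to "lpmwbypw" gives "wlpmwbyp".

wlpmwbyp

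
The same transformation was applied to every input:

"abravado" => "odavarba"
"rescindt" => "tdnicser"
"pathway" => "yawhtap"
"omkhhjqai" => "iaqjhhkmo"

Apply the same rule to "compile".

elipmoc

The pattern: reverse the string.
So "compile" becomes "elipmoc".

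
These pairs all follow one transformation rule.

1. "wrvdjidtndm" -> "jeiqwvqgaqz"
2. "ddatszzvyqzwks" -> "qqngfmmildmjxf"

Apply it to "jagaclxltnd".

In each case the input is transformed by: shift every letter 13 places forward in the alphabet (wrapping around) — i.e. ROT13.
So "jagaclxltnd" becomes "wntnpykygaq".

wntnpykygaq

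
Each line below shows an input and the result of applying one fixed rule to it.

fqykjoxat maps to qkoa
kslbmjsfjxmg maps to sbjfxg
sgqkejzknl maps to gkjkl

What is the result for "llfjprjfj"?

Looking at the pairs, the operation is to keep every other character starting from the second (positions 2nd, 4th, 6th, ...).
On "llfjprjfj" that produces "ljrf".

ljrf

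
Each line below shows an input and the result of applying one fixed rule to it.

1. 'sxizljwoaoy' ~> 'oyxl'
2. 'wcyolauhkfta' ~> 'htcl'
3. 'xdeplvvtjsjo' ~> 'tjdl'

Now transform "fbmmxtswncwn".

Rule — keep one character in every 3, starting at position 2 (positions 2nd, 5th, 8th, ...), then move the first 2 characters to the end (rotate left by 2).
Applying that to "fbmmxtswncwn" gives "wwbx".

wwbx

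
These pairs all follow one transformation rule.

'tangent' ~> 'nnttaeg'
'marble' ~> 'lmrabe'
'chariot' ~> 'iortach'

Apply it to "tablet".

The rule is to sort the characters into alphabetical order, then move the first 3 characters to the end (rotate left by 3).
Applying both steps to "tablet": "abeltt", then "lttabe".

lttabe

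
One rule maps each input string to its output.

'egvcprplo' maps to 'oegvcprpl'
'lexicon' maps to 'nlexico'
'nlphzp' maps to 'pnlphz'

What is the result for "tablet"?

Rule — move the last character to the front.
Applying that to "tablet" gives "ttable".

ttable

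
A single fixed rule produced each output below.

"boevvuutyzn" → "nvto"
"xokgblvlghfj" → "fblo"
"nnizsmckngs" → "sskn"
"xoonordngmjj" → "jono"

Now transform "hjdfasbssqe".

easj

The pattern: keep one character in every 3, starting at position 2 (positions 2nd, 5th, 8th, ...), then swap the first and last characters.
Doing the same to "hjdfasbssqe": "easj".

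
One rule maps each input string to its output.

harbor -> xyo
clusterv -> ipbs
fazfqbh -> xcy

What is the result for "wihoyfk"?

The rule is to shift every letter 3 places backward in the alphabet (wrapping around), then keep every other character starting from the second (positions 2nd, 4th, 6th, ...).
Applying that to "wihoyfk" gives "flc".

flc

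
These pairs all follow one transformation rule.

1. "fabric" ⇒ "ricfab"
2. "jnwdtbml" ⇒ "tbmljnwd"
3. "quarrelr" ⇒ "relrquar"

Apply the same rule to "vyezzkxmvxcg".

The pattern: swap the front and back halves of the string.
On "vyezzkxmvxcg" that produces "xmvxcgvyezzk".

xmvxcgvyezzk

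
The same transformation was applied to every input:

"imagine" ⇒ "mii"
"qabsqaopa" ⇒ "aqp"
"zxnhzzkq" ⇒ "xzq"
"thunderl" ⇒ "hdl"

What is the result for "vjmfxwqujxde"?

jxud

Each output is the input with this applied: move the first character to the end, then keep one character in every 3, starting at position 1 (positions 1st, 4th, 7th, ...).
Applying that to "vjmfxwqujxde" gives "jxud".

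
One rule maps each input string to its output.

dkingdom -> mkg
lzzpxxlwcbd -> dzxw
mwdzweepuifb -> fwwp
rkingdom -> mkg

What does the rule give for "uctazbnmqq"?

The rule is to keep one character in every 3, starting at position 2 (positions 2nd, 5th, 8th, ...), then move the last character to the front.
So "uctazbnmqq" becomes "mcz".

mcz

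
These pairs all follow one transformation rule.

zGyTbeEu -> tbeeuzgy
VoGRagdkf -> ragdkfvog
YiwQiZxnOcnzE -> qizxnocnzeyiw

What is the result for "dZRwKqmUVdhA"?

wkqmuvdhadzr

In each case the input is transformed by: move the first 3 characters to the end (rotate left by 3), then convert every letter to lowercase.
On "dZRwKqmUVdhA": the first step gives "wKqmUVdhAdZR", and the second then gives "wkqmuvdhadzr".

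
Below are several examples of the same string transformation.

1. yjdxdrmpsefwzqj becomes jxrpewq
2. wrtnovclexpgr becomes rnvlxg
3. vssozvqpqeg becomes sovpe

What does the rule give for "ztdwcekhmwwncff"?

What's happening: keep every other character starting from the second (positions 2nd, 4th, 6th, ...).
"ztdwcekhmwwncff" → "twehwnf".

twehwnf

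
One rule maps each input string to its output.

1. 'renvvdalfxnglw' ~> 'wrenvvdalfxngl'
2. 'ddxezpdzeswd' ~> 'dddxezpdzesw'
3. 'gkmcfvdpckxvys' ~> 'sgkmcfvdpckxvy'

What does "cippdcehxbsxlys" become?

scippdcehxbsxly

Looking at the pairs, the operation is to move the last character to the front.
Doing the same to "cippdcehxbsxlys": "scippdcehxbsxly".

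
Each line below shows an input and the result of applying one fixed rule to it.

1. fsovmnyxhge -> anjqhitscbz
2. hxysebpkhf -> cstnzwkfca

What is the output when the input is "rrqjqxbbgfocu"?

mmlelswwbajxp

In each case the input is transformed by: shift every letter 5 places backward in the alphabet (wrapping around).
For "rrqjqxbbgfocu" the result is "mmlelswwbajxp".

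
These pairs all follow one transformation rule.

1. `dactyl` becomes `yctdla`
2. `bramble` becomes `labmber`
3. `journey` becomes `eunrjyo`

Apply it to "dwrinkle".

lrkindew

In each case the input is transformed by: take characters alternately from the front and the back (1st, last, 2nd, 2nd-last, ...), then move the first 3 characters to the end (rotate left by 3).
For "dwrinkle" the result is "lrkindew".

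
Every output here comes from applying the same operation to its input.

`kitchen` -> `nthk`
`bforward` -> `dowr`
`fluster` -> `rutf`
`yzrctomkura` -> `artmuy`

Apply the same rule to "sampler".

Looking at the pairs, the operation is to swap the first and last characters, then keep every other character starting from the first (positions 1st, 3rd, 5th, ...).
"sampler" → "ramples" → "rmls".

rmls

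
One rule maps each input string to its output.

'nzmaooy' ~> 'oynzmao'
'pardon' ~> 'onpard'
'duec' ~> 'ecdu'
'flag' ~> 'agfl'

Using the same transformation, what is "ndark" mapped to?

Looking at the pairs, the operation is to move the last 2 characters to the front (rotate right by 2).
"ndark" → "rknda".

rknda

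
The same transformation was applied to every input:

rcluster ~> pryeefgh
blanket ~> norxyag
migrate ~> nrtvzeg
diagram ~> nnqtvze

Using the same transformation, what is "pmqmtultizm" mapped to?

What's happening: sort the characters into alphabetical order, then shift every letter 13 places forward in the alphabet (wrapping around) — i.e. ROT13.
Applying both steps to "pmqmtultizm": "ilmmmpqttuz", then "vyzzzcdgghm".
(Check on "blanket": → "abeklnt" → "norxyag" ✓)

vyzzzcdgghm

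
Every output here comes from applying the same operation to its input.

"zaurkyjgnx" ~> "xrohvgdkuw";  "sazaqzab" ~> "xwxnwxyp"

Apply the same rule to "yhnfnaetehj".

Looking at the pairs, the operation is to shift every letter 3 places backward in the alphabet (wrapping around), then move the first character to the end.
For "yhnfnaetehj" the result is "ekckxbqbegv".

ekckxbqbegv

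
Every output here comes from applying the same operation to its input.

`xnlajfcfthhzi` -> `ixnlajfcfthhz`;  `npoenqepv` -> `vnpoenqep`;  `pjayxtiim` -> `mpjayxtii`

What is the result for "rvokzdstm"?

The transformation: move the last character to the front.
Doing the same to "rvokzdstm": "mrvokzdst".

mrvokzdst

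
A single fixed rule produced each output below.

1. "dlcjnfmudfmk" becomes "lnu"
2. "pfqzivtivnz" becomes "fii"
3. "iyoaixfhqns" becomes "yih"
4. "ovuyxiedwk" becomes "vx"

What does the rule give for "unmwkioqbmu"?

The pattern: delete the last 3 characters, then keep one character in every 3, starting at position 2 (positions 2nd, 5th, 8th, ...).
"unmwkioqbmu" → "nkq".

nkq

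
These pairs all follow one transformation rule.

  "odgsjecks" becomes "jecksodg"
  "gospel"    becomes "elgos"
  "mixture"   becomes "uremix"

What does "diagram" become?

Rule — move the first 3 characters to the end (rotate left by 3), then delete the first character.
Applying both steps to "diagram": "gramdia", then "ramdia".

ramdia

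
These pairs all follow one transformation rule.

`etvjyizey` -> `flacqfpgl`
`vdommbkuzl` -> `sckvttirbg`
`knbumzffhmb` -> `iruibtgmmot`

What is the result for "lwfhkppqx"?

esdmorwwx

The transformation: shift every letter 7 places forward in the alphabet (wrapping around), then move the last character to the front.
For "lwfhkppqx" the result is "esdmorwwx".
(Check on "knbumzffhmb": → "ruibtgmmoti" → "iruibtgmmot" ✓)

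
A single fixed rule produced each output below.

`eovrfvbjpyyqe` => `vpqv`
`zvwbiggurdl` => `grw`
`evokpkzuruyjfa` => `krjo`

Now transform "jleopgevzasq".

The transformation: keep one character in every 3, starting at position 3 (positions 3rd, 6th, 9th, ...), then move the first character to the end.
Working it through for "jleopgevzasq": intermediate "egzq", final "gzqe".

gzqe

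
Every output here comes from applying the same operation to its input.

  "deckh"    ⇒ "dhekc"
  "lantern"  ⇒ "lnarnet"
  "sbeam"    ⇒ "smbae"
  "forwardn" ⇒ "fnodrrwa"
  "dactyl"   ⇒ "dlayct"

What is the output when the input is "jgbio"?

In each case the input is transformed by: take characters alternately from the front and the back (1st, last, 2nd, 2nd-last, ...).
Applying that to "jgbio" gives "jogib".

jogib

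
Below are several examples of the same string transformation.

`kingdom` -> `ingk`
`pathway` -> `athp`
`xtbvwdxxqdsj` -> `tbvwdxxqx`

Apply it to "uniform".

Each output is the input with this applied: delete the last 3 characters, then move the first character to the end.
Applying both steps to "uniform": "unif", then "nifu".

nifu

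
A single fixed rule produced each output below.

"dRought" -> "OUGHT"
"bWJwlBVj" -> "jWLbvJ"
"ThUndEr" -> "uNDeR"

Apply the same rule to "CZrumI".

RUMi

Looking at the pairs, the operation is to flip the case of every letter, then delete the first 2 characters.
Working it through for "CZrumI": intermediate "czRUMi", final "RUMi".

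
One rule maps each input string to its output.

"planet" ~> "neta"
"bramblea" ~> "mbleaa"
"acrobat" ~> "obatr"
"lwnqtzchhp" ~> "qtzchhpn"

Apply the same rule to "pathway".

hwayt

The rule is to delete the first 2 characters, then move the first character to the end.
Working it through for "pathway": intermediate "thway", final "hwayt".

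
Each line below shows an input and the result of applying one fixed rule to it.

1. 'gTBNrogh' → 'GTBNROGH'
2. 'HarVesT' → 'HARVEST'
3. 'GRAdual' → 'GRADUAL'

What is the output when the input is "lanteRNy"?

LANTERNY

In each case the input is transformed by: convert every letter to uppercase.
So "lanteRNy" becomes "LANTERNY".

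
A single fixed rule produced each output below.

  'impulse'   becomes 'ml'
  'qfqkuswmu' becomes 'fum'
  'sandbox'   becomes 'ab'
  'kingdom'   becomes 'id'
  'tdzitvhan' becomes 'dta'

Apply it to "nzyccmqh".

zch

Each output is the input with this applied: keep one character in every 3, starting at position 2 (positions 2nd, 5th, 8th, ...).
So "nzyccmqh" becomes "zch".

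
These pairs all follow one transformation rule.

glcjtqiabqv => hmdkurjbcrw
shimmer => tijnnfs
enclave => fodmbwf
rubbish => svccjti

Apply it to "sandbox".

Rule — shift every letter 1 place forward in the alphabet (wrapping around).
On "sandbox" that produces "tboecpy".

tboecpy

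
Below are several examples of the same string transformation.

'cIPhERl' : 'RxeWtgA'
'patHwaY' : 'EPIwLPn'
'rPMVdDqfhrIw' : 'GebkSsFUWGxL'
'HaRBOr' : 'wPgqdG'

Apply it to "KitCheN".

zXIrWTc

The rule is to shift every letter 11 places backward in the alphabet (wrapping around), then flip the case of every letter.
For "KitCheN" the result is "zXIrWTc".
(Check on "cIPhERl": → "rXEwTGa" → "RxeWtgA" ✓)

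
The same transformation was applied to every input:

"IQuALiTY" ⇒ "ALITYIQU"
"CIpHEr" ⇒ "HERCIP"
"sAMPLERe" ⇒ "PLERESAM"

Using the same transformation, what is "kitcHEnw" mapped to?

The transformation: move the first 3 characters to the end (rotate left by 3), then convert every letter to uppercase.
On "kitcHEnw": the first step gives "cHEnwkit", and the second then gives "CHENWKIT".

CHENWKIT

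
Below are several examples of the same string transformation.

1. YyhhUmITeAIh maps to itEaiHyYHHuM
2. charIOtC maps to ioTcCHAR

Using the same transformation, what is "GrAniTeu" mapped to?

The transformation: swap the front and back halves of the string, then flip the case of every letter.
For "GrAniTeu" the result is "ItEUgRaN".

ItEUgRaN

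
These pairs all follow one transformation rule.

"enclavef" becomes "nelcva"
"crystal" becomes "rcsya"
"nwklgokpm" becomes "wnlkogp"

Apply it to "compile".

ocpml

The rule is to swap each adjacent pair of characters (1↔2, 3↔4, ...), then delete the last 2 characters.
Starting from "compile": after the first operation, "ocpmlie"; after the second, "ocpml".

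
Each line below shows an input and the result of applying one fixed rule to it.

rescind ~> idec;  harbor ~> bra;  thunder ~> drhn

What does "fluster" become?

trls

The pattern: move the last 3 characters to the front (rotate right by 3), then keep every other character starting from the first (positions 1st, 3rd, 5th, ...).
"fluster" → "terflus" → "trls".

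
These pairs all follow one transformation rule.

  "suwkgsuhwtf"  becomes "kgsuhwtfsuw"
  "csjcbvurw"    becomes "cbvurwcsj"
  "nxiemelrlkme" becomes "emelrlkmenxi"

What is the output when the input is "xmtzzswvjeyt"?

Each output is the input with this applied: move the first 3 characters to the end (rotate left by 3).
So "xmtzzswvjeyt" becomes "zzswvjeytxmt".

zzswvjeytxmt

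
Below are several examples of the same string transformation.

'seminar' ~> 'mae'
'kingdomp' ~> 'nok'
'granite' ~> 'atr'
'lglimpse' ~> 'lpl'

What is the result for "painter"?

iea

The rule is to move the first 2 characters to the end (rotate left by 2), then keep one character in every 3, starting at position 1 (positions 1st, 4th, 7th, ...).
Working it through for "painter": intermediate "interpa", final "iea".
(Check on "kingdomp": → "ngdompki" → "nok" ✓)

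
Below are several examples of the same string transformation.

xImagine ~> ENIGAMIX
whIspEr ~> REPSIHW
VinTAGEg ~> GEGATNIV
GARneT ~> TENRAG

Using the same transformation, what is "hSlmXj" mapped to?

What's happening: reverse the string, then convert every letter to uppercase.
Starting from "hSlmXj": after the first operation, "jXmlSh"; after the second, "JXMLSH".

JXMLSH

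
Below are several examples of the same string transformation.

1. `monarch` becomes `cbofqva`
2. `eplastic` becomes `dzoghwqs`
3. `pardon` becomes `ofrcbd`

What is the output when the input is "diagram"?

woufoar

The rule is to move the first character to the end, then shift every letter 12 places backward in the alphabet (wrapping around).
For "diagram", step one produces "iagramd"; step two turns that into "woufoar".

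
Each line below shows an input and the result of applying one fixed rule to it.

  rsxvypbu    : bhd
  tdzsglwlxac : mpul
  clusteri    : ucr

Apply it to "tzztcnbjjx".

The rule is to keep one character in every 3, starting at position 2 (positions 2nd, 5th, 8th, ...), then shift every letter 9 places forward in the alphabet (wrapping around).
For "tzztcnbjjx", step one produces "zcj"; step two turns that into "ils".

ils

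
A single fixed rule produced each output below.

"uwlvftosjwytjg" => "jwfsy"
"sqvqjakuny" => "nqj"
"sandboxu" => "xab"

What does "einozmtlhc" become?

hiz

What's happening: move the last 3 characters to the front (rotate right by 3), then keep one character in every 3, starting at position 2 (positions 2nd, 5th, 8th, ...).
Starting from "einozmtlhc": after the first operation, "lhceinozmt"; after the second, "hiz".
(Check on "uwlvftosjwytjg": → "tjguwlvftosjwy" → "jwfsy" ✓)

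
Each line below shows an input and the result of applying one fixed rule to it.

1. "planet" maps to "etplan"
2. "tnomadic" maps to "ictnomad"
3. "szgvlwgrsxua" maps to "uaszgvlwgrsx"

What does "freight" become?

The rule is to move the last 2 characters to the front (rotate right by 2).
"freight" → "htfreig".

htfreig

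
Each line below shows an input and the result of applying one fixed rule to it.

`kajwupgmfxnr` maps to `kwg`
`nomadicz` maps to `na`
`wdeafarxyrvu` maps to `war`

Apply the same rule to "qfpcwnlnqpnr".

qcl

The rule is to keep one character in every 3, starting at position 1 (positions 1st, 4th, 7th, ...), then delete the last character.
Starting from "qfpcwnlnqpnr": after the first operation, "qclp"; after the second, "qcl".
(Check on "wdeafarxyrvu": → "warr" → "war" ✓)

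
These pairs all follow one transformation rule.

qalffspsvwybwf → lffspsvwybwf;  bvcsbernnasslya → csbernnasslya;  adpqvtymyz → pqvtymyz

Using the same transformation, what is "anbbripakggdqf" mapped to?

Rule — delete the first 2 characters.
Applying that to "anbbripakggdqf" gives "bbripakggdqf".

bbripakggdqf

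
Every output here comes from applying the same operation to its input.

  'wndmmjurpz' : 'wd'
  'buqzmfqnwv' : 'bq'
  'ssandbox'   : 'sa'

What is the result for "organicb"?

Rule — keep every other character starting from the first (positions 1st, 3rd, 5th, ...), then keep only the first 2 characters.
Working it through for "organicb": intermediate "ognc", final "og".

og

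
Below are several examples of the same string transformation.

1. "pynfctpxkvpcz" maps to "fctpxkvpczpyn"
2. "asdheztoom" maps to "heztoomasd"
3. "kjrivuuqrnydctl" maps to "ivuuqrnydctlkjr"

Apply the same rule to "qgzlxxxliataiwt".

lxxxliataiwtqgz

The rule is to move the first 3 characters to the end (rotate left by 3).
So "qgzlxxxliataiwt" becomes "lxxxliataiwtqgz".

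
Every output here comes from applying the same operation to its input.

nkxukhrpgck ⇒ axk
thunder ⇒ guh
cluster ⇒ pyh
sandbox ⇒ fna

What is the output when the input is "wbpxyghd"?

Looking at the pairs, the operation is to shift every letter 13 places forward in the alphabet (wrapping around) — i.e. ROT13, then keep only the first 3 characters.
For "wbpxyghd" the result is "joc".

joc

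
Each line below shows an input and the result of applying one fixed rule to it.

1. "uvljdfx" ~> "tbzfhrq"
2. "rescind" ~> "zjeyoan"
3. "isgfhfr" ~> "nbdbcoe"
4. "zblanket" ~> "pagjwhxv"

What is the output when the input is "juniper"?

nalejqf

Rule — reverse the string, then shift every letter 4 places backward in the alphabet (wrapping around).
Working it through for "juniper": intermediate "repinuj", final "nalejqf".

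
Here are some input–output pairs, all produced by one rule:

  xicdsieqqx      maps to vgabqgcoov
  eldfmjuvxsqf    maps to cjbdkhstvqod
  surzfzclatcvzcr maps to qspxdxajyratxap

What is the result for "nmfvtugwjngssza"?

lkdtrseuhleqqxy

The transformation: shift every letter 2 places backward in the alphabet (wrapping around).
"nmfvtugwjngssza" → "lkdtrseuhleqqxy".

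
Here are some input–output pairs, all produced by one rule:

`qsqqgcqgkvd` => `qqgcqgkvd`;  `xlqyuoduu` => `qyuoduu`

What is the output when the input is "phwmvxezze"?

wmvxezze

Looking at the pairs, the operation is to delete the first 2 characters.
Doing the same to "phwmvxezze": "wmvxezze".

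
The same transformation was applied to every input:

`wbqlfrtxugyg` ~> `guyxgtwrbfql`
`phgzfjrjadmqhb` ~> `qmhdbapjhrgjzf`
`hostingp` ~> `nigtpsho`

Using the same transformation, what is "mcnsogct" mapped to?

Looking at the pairs, the operation is to move the last 3 characters to the front (rotate right by 3), then take characters alternately from the front and the back (1st, last, 2nd, 2nd-last, ...).
On "mcnsogct" that produces "gocstnmc".

gocstnmc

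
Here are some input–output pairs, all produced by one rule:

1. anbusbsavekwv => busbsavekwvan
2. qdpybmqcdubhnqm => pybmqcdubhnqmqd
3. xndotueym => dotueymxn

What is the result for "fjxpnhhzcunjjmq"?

xpnhhzcunjjmqfj

Rule — move the first 2 characters to the end (rotate left by 2).
On "fjxpnhhzcunjjmq" that produces "xpnhhzcunjjmqfj".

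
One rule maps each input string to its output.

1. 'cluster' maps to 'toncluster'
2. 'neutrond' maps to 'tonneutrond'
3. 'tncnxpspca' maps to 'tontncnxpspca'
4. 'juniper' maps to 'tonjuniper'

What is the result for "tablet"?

tontablet

Looking at the pairs, the operation is to prepend "ton".
"tablet" → "tontablet".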